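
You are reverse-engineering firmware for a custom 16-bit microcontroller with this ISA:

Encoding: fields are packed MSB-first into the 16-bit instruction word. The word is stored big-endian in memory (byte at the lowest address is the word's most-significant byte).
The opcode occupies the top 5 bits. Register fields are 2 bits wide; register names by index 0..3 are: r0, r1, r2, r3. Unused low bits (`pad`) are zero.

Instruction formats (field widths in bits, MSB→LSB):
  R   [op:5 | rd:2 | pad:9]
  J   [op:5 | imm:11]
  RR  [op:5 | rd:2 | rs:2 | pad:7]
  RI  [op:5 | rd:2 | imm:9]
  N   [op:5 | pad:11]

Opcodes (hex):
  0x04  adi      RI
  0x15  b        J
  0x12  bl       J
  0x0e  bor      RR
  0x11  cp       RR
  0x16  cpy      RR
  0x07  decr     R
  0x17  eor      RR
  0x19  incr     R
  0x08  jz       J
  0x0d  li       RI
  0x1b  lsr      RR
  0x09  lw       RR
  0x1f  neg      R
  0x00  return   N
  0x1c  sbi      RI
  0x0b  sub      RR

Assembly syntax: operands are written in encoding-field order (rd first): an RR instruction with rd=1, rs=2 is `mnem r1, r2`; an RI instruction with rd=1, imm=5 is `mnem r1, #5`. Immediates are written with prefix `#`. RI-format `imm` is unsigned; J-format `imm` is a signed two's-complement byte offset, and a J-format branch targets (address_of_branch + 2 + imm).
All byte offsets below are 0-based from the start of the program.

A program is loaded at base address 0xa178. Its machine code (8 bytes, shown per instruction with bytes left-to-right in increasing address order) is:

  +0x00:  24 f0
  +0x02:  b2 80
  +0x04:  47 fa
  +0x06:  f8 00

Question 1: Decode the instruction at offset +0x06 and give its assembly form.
neg r0

[06] f8 00 → 0xf800
  opcode bits[15:11]=0x1f: neg/R
  rd@[10:9]=0x0 ⇒ r0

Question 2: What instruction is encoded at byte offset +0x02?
cpy r1, r1

off 0x02: read b2 80 as big → 0xb280
  top 5b → 0x16 → cpy [RR]
  rd: (w>>9)&0x3=0x1 → r1
  rs: (w>>7)&0x3=0x1 → r1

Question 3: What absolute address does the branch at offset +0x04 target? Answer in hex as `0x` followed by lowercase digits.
+0x04: 47 fa ⇒ word 0x47fa (big)
  top 5b → 0x8 → jz [J]
  [10:0] imm=2042 (s11→-6) = #-6
  target = base 0xa178 + off 0x04 + 2 + imm -6 = 0xa178

0xa178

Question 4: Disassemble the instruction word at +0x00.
@+00  big-endian(24 f0) = 0x24f0
  top 5b → 0x4 → adi [RI]
  rd: (w>>9)&0x3=0x2 → r2
  imm: (w>>0)&0x1ff=0xf0 → #240

adi r2, #240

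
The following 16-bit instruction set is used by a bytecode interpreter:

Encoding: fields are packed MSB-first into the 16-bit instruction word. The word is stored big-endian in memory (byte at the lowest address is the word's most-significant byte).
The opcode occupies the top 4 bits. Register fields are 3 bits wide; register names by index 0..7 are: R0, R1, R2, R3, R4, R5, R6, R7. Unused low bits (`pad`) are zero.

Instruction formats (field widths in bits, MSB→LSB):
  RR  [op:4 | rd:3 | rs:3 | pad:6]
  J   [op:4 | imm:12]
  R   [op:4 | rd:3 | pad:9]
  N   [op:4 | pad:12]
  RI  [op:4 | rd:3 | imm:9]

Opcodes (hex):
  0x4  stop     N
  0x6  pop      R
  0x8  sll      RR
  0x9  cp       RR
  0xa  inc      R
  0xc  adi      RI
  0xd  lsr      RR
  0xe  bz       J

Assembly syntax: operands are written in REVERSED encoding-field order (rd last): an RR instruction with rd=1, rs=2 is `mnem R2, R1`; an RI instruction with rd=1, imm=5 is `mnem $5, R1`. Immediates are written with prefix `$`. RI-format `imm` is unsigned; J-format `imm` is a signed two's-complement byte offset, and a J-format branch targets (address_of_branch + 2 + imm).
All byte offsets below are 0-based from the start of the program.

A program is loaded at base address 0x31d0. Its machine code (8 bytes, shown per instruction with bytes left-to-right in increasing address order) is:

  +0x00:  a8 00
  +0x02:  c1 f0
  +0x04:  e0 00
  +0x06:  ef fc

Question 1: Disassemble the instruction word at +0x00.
inc R4

[00] a8 00 → 0xa800
  op=0xa800>>12=0xa ⇒ inc (R)
  rd: (w>>9)&0x7=0x4 → R4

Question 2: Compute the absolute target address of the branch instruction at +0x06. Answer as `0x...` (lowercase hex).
0x31d4

off 0x06: read ef fc as big → 0xeffc
  opcode bits[15:12]=0xe: bz/J
  [11:0] imm=4092 (s12→-4) = $-4
  target = base 0x31d0 + off 0x06 + 2 + imm -4 = 0x31d4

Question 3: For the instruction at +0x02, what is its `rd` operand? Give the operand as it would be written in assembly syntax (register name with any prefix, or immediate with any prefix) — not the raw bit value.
R0

[02] c1 f0 → 0xc1f0
  top 4b → 0xc → adi [RI]
  [11:9] rd=0 = R0
  [8:0] imm=496 = $496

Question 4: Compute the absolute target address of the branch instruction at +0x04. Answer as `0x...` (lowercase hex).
[04] e0 00 → 0xe000
  op=0xe000>>12=0xe ⇒ bz (J)
  [11:0] imm=0 = $0
  target = base 0x31d0 + off 0x04 + 2 + imm 0 = 0x31d6

0x31d6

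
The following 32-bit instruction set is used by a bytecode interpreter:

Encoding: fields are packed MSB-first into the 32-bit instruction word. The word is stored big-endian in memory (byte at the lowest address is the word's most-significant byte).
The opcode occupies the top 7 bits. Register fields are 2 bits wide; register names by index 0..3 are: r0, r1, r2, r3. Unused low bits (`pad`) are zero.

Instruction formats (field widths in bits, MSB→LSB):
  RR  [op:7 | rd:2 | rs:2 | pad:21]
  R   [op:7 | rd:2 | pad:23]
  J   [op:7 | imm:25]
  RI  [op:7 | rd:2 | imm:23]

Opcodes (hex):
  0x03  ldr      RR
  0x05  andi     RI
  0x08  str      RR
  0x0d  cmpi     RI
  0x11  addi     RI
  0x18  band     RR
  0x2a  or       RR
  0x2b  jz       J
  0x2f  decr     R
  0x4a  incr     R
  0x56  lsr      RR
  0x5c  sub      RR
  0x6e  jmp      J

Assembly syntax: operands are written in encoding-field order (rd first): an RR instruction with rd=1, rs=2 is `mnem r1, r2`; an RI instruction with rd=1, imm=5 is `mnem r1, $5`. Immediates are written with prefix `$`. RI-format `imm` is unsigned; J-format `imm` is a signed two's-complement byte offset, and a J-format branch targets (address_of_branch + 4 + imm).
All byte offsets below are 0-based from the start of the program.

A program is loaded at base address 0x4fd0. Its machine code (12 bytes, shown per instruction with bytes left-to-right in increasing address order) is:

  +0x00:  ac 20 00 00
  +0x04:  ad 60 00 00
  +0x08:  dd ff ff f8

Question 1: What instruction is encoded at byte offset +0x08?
+0x08: dd ff ff f8 ⇒ word 0xddfffff8 (big)
  op=0xddfffff8>>25=0x6e ⇒ jmp (J)
  imm: (w>>0)&0x1ffffff=0x1fffff8 (s25→-8) → $-8

jmp $-8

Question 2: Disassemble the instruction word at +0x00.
lsr r0, r1

@+00  big-endian(ac 20 00 00) = 0xac200000
  opcode bits[31:25]=0x56: lsr/RR
  rd: (w>>23)&0x3=0x0 → r0
  rs: (w>>21)&0x3=0x1 → r1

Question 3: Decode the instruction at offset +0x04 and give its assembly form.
@+04  big-endian(ad 60 00 00) = 0xad600000
  top 7b → 0x56 → lsr [RR]
  [24:23] rd=2 = r2
  [22:21] rs=3 = r3

lsr r2, r3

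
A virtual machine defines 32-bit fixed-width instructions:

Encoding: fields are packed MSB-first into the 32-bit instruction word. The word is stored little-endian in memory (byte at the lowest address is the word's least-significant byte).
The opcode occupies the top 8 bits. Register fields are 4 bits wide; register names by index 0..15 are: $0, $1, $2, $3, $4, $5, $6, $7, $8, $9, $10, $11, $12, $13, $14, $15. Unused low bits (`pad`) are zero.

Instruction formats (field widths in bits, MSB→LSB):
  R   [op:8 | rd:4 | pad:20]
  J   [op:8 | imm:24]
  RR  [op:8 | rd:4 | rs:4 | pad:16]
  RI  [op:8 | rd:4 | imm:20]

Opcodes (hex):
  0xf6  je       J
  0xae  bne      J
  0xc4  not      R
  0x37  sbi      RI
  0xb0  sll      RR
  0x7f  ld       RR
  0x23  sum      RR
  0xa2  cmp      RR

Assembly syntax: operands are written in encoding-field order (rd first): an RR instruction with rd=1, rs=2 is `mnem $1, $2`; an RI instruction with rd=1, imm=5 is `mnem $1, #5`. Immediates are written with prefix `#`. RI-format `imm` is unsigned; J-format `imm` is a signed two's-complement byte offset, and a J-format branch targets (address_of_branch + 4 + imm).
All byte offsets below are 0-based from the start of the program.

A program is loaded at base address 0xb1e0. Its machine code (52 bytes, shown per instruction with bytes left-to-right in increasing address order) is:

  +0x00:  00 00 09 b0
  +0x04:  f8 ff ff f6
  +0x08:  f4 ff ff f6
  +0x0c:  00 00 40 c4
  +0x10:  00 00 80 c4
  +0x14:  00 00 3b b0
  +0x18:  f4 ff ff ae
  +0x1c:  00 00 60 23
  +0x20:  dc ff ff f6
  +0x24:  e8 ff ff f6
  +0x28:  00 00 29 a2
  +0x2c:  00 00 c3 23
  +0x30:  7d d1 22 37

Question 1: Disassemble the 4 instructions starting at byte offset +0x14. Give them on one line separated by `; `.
[14] 00 00 3b b0 → 0xb03b0000
  top 8b → 0xb0 → sll [RR]
  rd: (w>>20)&0xf=0x3 → $3
  rs: (w>>16)&0xf=0xb → $11
[18] f4 ff ff ae → 0xaefffff4
  top 8b → 0xae → bne [J]
  imm: (w>>0)&0xffffff=0xfffff4 (s24→-12) → #-12
[1c] 00 00 60 23 → 0x23600000
  top 8b → 0x23 → sum [RR]
  rd: (w>>20)&0xf=0x6 → $6
  rs: (w>>16)&0xf=0x0 → $0
[20] dc ff ff f6 → 0xf6ffffdc
  top 8b → 0xf6 → je [J]
  imm: (w>>0)&0xffffff=0xffffdc (s24→-36) → #-36

sll $3, $11; bne #-12; sum $6, $0; je #-36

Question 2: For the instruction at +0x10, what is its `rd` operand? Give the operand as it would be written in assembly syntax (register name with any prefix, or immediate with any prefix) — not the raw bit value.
$8

off 0x10: read 00 00 80 c4 as little → 0xc4800000
  top 8b → 0xc4 → not [R]
  rd: (w>>20)&0xf=0x8 → $8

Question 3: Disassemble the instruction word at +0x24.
je #-24

[24] e8 ff ff f6 → 0xf6ffffe8
  top 8b → 0xf6 → je [J]
  imm: (w>>0)&0xffffff=0xffffe8 (s24→-24) → #-24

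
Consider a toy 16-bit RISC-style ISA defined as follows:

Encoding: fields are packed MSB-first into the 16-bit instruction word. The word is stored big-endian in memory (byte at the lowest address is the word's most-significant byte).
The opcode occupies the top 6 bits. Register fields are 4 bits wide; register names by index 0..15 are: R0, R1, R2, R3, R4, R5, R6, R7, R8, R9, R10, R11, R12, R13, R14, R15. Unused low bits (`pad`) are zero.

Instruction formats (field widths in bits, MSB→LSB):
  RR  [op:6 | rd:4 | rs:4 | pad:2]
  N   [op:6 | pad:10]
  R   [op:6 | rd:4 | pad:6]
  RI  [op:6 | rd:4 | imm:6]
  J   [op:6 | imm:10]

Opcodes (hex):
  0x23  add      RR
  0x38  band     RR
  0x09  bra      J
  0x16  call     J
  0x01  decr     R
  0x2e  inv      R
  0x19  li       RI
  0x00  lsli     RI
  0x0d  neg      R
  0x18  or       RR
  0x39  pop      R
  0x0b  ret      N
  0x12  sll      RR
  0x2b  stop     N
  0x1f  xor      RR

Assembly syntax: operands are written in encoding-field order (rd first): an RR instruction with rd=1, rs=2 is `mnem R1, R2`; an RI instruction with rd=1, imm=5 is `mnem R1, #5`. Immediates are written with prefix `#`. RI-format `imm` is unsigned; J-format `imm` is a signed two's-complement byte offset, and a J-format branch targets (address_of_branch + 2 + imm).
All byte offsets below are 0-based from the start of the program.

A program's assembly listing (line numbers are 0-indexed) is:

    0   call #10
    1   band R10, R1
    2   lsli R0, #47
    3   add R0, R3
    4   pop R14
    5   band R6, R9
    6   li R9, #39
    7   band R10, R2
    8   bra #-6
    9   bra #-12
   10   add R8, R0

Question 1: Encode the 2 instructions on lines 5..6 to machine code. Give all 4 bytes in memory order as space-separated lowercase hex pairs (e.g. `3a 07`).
e1 a4 66 67

L5: band op=0x38:6|rd=6:4|rs=9:4|pad=0:2 ⇒ 0xe1a4 ⇒ big e1 a4
L6: li op=0x19:6|rd=9:4|imm=39:6 ⇒ 0x6667 ⇒ big 66 67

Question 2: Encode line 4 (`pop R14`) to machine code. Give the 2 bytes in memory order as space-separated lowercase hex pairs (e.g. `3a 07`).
e7 80

4. pop fields op=0x39:6|rd=14:4|pad=0:6 → word e780h → e7 80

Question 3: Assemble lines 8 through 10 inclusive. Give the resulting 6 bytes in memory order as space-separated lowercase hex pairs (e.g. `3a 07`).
27 fa 27 f4 8e 00

line 8 (bra): pack op=0x9:6|imm=-6:10 = 0x27fa; big→ 27 fa
line 9 (bra): pack op=0x9:6|imm=-12:10 = 0x27f4; big→ 27 f4
line 10 (add): pack op=0x23:6|rd=8:4|rs=0:4|pad=0:2 = 0x8e00; big→ 8e 00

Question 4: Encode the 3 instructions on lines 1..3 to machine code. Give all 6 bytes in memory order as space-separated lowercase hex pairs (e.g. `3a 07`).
1. band fields op=0x38:6|rd=10:4|rs=1:4|pad=0:2 → word e284h → e2 84
2. lsli fields op=0x0:6|rd=0:4|imm=47:6 → word 002fh → 00 2f
3. add fields op=0x23:6|rd=0:4|rs=3:4|pad=0:2 → word 8c0ch → 8c 0c

e2 84 00 2f 8c 0c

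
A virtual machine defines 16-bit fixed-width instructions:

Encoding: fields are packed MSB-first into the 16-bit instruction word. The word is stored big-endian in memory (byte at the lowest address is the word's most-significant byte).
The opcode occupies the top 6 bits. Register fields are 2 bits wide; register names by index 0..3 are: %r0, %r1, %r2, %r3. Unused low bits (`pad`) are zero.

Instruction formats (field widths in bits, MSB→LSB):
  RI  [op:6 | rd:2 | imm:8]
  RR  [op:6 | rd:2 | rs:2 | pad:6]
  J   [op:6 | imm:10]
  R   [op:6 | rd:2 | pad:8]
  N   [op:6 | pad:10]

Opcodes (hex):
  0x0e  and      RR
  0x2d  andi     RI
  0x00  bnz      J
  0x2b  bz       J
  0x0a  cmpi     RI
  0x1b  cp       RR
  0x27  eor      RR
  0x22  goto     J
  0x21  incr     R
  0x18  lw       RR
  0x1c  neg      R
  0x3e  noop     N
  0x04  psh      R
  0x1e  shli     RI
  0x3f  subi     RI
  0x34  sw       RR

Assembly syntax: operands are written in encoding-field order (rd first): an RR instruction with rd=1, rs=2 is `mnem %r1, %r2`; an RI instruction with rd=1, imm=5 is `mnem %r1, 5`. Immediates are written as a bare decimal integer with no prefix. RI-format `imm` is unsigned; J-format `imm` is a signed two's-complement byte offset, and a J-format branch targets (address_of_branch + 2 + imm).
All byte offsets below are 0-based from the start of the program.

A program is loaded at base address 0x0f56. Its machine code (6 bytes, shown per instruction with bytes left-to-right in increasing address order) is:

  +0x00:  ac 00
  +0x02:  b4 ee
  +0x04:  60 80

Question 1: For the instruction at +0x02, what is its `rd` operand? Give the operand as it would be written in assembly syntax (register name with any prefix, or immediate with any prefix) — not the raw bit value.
%r0

+0x02: b4 ee ⇒ word 0xb4ee (big)
  top 6b → 0x2d → andi [RI]
  rd: (w>>8)&0x3=0x0 → %r0
  imm: (w>>0)&0xff=0xee → 238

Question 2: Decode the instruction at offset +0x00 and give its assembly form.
bz 0

@+00  big-endian(ac 00) = 0xac00
  op=0xac00>>10=0x2b ⇒ bz (J)
  [9:0] imm=0 = 0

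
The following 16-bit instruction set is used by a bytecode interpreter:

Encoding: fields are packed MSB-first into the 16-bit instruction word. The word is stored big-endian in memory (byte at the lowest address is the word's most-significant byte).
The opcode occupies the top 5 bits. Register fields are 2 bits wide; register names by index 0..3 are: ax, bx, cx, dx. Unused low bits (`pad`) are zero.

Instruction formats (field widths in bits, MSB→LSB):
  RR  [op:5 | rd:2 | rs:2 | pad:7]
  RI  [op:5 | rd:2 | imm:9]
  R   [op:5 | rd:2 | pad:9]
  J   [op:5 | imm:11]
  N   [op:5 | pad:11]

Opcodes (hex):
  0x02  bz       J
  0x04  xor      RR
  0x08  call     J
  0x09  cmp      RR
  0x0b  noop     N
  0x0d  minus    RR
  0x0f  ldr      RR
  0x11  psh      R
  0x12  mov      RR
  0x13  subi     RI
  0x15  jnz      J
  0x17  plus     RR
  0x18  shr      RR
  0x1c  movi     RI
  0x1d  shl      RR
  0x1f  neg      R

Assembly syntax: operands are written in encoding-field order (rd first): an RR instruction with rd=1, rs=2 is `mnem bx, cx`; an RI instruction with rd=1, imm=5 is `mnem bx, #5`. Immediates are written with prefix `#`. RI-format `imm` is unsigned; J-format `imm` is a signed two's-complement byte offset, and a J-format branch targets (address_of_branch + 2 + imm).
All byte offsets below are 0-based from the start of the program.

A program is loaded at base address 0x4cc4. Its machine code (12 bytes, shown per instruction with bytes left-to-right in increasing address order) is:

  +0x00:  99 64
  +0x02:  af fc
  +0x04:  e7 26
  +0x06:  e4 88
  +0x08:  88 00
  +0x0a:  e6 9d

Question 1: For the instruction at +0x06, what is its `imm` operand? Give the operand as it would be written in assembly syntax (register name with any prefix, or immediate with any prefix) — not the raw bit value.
#136

@+06  big-endian(e4 88) = 0xe488
  top 5b → 0x1c → movi [RI]
  rd: (w>>9)&0x3=0x2 → cx
  imm: (w>>0)&0x1ff=0x88 → #136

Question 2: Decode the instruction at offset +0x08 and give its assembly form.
[08] 88 00 → 0x8800
  top 5b → 0x11 → psh [R]
  rd@[10:9]=0x0 ⇒ ax

psh ax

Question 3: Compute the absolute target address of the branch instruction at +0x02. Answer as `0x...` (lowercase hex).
0x4cc4

+0x02: af fc ⇒ word 0xaffc (big)
  opcode bits[15:11]=0x15: jnz/J
  imm: (w>>0)&0x7ff=0x7fc (s11→-4) → #-4
  target = base 0x4cc4 + off 0x02 + 2 + imm -4 = 0x4cc4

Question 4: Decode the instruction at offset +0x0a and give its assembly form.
movi dx, #157

[0a] e6 9d → 0xe69d
  top 5b → 0x1c → movi [RI]
  [10:9] rd=3 = dx
  [8:0] imm=157 = #157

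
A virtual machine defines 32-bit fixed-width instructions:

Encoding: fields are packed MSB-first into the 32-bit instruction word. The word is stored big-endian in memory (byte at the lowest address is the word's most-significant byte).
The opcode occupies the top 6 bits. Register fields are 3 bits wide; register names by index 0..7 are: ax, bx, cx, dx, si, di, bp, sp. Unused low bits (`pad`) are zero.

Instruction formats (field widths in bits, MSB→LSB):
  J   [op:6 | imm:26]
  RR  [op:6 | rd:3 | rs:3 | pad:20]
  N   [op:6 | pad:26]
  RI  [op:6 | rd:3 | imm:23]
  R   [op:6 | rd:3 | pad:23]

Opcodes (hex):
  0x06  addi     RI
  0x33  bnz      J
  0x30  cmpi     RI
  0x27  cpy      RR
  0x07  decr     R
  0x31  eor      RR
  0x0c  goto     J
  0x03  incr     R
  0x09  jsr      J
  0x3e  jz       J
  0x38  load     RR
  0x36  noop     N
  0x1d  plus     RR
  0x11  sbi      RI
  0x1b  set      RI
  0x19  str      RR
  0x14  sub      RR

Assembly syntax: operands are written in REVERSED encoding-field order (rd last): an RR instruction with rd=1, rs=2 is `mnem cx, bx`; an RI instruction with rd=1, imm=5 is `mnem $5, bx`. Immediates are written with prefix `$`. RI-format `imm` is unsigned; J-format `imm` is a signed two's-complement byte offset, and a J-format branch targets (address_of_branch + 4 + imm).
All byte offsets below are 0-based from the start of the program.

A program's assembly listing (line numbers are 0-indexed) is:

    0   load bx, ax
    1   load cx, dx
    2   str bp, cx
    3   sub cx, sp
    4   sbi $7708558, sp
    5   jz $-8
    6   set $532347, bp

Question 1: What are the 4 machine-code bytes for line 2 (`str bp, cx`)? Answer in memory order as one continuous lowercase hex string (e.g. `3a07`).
line 2 (str): pack op=0x19:6|rd=2:3|rs=6:3|pad=0:20 = 0x65600000; big→ 65 60 00 00

65600000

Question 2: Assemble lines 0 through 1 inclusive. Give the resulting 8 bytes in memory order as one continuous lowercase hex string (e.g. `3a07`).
0. load fields op=0x38:6|rd=0:3|rs=1:3|pad=0:20 → word e0100000h → e0 10 00 00
1. load fields op=0x38:6|rd=3:3|rs=2:3|pad=0:20 → word e1a00000h → e1 a0 00 00

e0100000e1a00000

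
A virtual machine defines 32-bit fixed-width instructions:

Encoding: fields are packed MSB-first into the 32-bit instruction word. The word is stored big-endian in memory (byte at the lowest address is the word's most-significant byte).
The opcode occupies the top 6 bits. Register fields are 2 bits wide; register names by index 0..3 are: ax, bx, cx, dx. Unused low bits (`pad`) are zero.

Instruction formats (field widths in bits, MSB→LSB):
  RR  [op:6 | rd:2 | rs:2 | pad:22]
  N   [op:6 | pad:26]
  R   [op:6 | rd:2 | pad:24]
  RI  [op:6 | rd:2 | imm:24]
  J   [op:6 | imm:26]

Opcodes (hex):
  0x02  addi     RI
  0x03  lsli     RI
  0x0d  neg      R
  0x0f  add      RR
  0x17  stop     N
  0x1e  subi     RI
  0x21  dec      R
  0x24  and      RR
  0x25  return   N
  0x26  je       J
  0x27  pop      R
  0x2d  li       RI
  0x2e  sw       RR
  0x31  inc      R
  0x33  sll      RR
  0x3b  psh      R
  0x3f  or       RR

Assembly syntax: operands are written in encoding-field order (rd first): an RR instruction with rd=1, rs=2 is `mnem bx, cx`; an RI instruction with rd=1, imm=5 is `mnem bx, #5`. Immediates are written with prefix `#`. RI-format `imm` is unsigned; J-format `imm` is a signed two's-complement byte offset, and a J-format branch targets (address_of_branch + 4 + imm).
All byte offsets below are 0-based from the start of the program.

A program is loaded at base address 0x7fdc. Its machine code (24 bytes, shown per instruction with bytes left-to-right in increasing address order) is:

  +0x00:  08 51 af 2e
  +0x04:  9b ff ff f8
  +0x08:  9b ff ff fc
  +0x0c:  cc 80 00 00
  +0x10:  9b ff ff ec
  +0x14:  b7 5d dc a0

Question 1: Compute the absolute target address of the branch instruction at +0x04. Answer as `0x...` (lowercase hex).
+0x04: 9b ff ff f8 ⇒ word 0x9bfffff8 (big)
  top 6b → 0x26 → je [J]
  imm@[25:0]=0x3fffff8 (s26→-8) ⇒ #-8
  target = base 0x7fdc + off 0x04 + 4 + imm -8 = 0x7fdc

0x7fdc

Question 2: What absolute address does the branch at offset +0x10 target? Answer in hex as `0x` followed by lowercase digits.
0x7fdc

[10] 9b ff ff ec → 0x9bffffec
  op=0x9bffffec>>26=0x26 ⇒ je (J)
  [25:0] imm=67108844 (s26→-20) = #-20
  target = base 0x7fdc + off 0x10 + 4 + imm -20 = 0x7fdc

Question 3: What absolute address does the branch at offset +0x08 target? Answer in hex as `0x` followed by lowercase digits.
0x7fe4

[08] 9b ff ff fc → 0x9bfffffc
  top 6b → 0x26 → je [J]
  imm@[25:0]=0x3fffffc (s26→-4) ⇒ #-4
  target = base 0x7fdc + off 0x08 + 4 + imm -4 = 0x7fe4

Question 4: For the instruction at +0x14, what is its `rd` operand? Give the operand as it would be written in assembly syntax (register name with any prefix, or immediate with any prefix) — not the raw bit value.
dx

@+14  big-endian(b7 5d dc a0) = 0xb75ddca0
  top 6b → 0x2d → li [RI]
  rd: (w>>24)&0x3=0x3 → dx
  imm: (w>>0)&0xffffff=0x5ddca0 → #6151328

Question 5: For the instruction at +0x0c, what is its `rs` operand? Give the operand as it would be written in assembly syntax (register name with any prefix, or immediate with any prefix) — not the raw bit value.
[0c] cc 80 00 00 → 0xcc800000
  opcode bits[31:26]=0x33: sll/RR
  rd@[25:24]=0x0 ⇒ ax
  rs@[23:22]=0x2 ⇒ cx

cx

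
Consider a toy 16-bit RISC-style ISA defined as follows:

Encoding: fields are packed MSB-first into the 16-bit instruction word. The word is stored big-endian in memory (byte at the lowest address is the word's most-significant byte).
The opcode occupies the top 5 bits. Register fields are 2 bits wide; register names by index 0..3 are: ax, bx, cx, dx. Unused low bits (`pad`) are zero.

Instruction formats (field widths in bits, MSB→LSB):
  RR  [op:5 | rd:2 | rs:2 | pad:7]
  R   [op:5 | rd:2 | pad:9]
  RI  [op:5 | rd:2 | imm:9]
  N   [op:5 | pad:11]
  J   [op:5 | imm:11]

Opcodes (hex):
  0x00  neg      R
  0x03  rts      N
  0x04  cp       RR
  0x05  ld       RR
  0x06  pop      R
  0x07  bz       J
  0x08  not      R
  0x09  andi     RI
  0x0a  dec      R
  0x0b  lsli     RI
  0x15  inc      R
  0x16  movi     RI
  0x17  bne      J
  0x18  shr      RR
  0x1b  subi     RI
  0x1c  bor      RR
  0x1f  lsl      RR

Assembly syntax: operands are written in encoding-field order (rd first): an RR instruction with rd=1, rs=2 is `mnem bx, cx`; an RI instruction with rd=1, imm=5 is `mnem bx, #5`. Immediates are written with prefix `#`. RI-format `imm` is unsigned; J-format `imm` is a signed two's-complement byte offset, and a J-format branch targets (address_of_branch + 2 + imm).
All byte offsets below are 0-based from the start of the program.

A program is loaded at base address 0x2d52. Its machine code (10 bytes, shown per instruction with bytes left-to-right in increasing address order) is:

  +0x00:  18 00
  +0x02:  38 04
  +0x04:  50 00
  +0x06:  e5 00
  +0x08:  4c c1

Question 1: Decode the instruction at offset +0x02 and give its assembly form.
bz #4

off 0x02: read 38 04 as big → 0x3804
  op=0x3804>>11=0x7 ⇒ bz (J)
  imm: (w>>0)&0x7ff=0x4 → #4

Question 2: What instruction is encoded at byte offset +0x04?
+0x04: 50 00 ⇒ word 0x5000 (big)
  op=0x5000>>11=0xa ⇒ dec (R)
  rd: (w>>9)&0x3=0x0 → ax

dec ax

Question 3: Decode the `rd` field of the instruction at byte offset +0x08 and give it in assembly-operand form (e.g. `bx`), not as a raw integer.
cx

off 0x08: read 4c c1 as big → 0x4cc1
  opcode bits[15:11]=0x9: andi/RI
  rd: (w>>9)&0x3=0x2 → cx
  imm: (w>>0)&0x1ff=0xc1 → #193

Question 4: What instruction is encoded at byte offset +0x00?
rts

off 0x00: read 18 00 as big → 0x1800
  op=0x1800>>11=0x3 ⇒ rts (N)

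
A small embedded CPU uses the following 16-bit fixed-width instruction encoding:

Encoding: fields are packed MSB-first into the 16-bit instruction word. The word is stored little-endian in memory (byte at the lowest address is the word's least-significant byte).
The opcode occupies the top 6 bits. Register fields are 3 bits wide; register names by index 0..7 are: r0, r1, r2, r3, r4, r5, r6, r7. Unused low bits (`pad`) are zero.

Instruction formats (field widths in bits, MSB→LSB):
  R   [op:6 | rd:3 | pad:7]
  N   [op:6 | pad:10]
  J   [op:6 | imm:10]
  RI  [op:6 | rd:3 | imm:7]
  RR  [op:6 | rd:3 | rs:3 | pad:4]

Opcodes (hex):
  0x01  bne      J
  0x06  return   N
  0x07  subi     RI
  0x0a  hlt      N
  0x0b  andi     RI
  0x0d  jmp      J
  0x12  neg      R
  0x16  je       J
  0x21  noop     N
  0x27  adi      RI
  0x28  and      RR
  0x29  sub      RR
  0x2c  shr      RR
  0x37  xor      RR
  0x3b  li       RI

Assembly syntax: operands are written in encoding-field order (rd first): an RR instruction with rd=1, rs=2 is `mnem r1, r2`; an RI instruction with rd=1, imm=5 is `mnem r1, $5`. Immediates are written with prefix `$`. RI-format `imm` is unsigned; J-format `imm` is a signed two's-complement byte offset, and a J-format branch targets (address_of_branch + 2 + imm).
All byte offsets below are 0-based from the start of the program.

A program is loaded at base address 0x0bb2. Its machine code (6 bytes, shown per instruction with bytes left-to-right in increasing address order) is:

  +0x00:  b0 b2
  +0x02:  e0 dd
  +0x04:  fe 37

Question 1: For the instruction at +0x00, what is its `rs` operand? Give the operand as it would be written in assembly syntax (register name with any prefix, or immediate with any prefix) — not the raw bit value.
@+00  little-endian(b0 b2) = 0xb2b0
  opcode bits[15:10]=0x2c: shr/RR
  [9:7] rd=5 = r5
  [6:4] rs=3 = r3

r3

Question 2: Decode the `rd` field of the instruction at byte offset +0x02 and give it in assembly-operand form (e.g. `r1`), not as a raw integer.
r3

[02] e0 dd → 0xdde0
  opcode bits[15:10]=0x37: xor/RR
  rd: (w>>7)&0x7=0x3 → r3
  rs: (w>>4)&0x7=0x6 → r6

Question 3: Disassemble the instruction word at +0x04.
jmp $-2

@+04  little-endian(fe 37) = 0x37fe
  op=0x37fe>>10=0xd ⇒ jmp (J)
  imm: (w>>0)&0x3ff=0x3fe (s10→-2) → $-2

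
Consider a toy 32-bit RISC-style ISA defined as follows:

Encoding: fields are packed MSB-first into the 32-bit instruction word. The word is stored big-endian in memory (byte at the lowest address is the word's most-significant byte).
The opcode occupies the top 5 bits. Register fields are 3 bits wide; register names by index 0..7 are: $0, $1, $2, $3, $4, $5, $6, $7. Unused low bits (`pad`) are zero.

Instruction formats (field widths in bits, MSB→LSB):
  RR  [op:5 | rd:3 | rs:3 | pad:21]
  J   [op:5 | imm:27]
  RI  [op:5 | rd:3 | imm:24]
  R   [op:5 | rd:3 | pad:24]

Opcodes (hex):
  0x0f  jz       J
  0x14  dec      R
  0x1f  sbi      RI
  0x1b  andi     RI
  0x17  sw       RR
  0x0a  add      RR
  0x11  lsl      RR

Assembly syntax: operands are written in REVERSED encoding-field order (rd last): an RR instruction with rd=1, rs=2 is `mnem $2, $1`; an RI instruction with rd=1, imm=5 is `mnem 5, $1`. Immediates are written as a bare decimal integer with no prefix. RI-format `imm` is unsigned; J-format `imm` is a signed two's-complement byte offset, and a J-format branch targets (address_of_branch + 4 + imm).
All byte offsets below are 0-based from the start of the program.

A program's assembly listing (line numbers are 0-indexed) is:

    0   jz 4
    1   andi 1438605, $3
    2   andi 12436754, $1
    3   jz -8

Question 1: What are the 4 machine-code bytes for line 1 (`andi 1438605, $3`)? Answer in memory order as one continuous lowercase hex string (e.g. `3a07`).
db15f38d

1. andi fields op=0x1b:5|rd=3:3|imm=1438605:24 → word db15f38dh → db 15 f3 8d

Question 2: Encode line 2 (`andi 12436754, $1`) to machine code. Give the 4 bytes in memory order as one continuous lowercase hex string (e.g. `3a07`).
d9bdc512

L2: andi op=0x1b:5|rd=1:3|imm=12436754:24 ⇒ 0xd9bdc512 ⇒ big d9 bd c5 12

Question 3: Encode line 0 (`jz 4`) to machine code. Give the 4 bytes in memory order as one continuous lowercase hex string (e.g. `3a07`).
78000004

0. jz fields op=0xf:5|imm=4:27 → word 78000004h → 78 00 00 04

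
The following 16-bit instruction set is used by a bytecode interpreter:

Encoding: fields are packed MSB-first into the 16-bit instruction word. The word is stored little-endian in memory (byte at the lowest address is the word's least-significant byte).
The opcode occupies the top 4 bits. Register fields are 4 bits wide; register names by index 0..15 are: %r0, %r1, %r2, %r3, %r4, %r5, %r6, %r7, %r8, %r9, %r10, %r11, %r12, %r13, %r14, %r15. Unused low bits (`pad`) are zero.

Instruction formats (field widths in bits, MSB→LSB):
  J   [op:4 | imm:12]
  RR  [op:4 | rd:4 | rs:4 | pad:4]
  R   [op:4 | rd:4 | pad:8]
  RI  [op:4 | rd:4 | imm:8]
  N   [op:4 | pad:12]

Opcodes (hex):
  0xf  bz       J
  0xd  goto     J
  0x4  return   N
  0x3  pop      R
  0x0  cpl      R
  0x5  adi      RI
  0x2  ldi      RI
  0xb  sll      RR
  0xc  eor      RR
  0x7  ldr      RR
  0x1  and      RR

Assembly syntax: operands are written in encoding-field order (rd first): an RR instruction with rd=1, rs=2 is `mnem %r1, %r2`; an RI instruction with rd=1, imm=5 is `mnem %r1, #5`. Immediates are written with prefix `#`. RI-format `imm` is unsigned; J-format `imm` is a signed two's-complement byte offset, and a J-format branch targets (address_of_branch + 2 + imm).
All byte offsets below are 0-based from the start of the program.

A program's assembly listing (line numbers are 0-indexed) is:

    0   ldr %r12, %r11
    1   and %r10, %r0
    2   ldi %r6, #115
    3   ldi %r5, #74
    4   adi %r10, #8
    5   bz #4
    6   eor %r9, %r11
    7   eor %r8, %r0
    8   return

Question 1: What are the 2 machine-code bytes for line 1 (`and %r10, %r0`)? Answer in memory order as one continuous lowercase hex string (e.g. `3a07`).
L1: and op=0x1:4|rd=10:4|rs=0:4|pad=0:4 ⇒ 0x1a00 ⇒ little 00 1a

001a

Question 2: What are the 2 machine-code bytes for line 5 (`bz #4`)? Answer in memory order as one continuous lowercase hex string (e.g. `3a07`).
L5: bz op=0xf:4|imm=4:12 ⇒ 0xf004 ⇒ little 04 f0

04f0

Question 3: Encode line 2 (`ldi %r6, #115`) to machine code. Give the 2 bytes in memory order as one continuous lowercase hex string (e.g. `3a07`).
7326

2. ldi fields op=0x2:4|rd=6:4|imm=115:8 → word 2673h → 73 26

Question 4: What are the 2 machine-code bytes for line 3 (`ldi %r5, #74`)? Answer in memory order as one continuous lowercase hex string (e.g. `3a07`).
3. ldi fields op=0x2:4|rd=5:4|imm=74:8 → word 254ah → 4a 25

4a25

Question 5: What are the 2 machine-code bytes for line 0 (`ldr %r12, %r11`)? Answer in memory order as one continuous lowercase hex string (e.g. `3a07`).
b07c

L0: ldr op=0x7:4|rd=12:4|rs=11:4|pad=0:4 ⇒ 0x7cb0 ⇒ little b0 7c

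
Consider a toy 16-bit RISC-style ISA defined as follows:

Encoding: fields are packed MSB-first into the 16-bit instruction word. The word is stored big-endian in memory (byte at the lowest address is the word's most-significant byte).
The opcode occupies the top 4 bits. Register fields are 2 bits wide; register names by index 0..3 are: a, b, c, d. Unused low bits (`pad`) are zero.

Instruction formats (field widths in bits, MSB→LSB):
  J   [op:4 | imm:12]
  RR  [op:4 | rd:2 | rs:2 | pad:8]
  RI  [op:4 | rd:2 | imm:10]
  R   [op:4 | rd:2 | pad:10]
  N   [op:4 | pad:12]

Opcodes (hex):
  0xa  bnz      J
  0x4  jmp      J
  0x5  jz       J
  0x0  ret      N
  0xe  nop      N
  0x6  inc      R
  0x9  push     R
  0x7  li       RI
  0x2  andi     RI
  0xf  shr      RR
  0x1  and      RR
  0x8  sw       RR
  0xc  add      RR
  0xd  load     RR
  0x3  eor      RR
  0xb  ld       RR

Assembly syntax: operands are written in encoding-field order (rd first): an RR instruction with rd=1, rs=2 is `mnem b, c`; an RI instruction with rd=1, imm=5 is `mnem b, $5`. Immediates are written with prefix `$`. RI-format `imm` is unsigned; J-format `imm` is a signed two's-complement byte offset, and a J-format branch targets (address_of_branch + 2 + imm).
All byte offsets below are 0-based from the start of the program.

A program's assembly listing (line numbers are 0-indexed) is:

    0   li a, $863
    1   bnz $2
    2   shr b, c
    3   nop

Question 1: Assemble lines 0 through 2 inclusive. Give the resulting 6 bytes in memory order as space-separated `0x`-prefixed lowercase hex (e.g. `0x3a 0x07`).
0x73 0x5f 0xa0 0x02 0xf6 0x00

line 0 (li): pack op=0x7:4|rd=0:2|imm=863:10 = 0x735f; big→ 73 5f
line 1 (bnz): pack op=0xa:4|imm=2:12 = 0xa002; big→ a0 02
line 2 (shr): pack op=0xf:4|rd=1:2|rs=2:2|pad=0:8 = 0xf600; big→ f6 00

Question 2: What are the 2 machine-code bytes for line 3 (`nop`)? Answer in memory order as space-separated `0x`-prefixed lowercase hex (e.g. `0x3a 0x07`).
L3: nop op=0xe:4|pad=0:12 ⇒ 0xe000 ⇒ big e0 00

0xe0 0x00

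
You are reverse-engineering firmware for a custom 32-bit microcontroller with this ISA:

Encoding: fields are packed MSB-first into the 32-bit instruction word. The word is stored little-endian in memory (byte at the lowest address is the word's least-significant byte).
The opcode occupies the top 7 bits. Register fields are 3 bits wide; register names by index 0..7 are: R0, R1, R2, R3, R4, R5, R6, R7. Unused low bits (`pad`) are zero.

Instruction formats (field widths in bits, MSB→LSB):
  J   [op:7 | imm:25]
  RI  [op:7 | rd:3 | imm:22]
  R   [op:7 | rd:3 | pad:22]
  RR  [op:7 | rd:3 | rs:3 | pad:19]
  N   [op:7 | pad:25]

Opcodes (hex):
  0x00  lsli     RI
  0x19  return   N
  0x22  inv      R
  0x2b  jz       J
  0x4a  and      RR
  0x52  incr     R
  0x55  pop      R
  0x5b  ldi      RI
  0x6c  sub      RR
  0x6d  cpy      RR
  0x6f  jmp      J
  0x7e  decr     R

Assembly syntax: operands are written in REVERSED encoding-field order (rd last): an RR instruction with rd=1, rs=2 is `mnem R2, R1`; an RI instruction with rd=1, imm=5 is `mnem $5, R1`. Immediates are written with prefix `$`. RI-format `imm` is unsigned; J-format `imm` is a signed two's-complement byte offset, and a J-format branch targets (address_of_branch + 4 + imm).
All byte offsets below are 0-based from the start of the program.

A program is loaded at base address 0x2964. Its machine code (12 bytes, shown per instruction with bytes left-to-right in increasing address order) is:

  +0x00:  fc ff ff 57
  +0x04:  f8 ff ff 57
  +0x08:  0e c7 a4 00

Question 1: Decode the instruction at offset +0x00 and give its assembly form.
off 0x00: read fc ff ff 57 as little → 0x57fffffc
  top 7b → 0x2b → jz [J]
  imm: (w>>0)&0x1ffffff=0x1fffffc (s25→-4) → $-4

jz $-4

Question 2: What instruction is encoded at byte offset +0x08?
lsli $2410254, R2

@+08  little-endian(0e c7 a4 00) = 0x00a4c70e
  op=0x00a4c70e>>25=0x0 ⇒ lsli (RI)
  rd@[24:22]=0x2 ⇒ R2
  imm@[21:0]=0x24c70e ⇒ $2410254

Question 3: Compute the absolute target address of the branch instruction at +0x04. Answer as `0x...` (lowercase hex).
off 0x04: read f8 ff ff 57 as little → 0x57fffff8
  top 7b → 0x2b → jz [J]
  imm: (w>>0)&0x1ffffff=0x1fffff8 (s25→-8) → $-8
  target = base 0x2964 + off 0x04 + 4 + imm -8 = 0x2964

0x2964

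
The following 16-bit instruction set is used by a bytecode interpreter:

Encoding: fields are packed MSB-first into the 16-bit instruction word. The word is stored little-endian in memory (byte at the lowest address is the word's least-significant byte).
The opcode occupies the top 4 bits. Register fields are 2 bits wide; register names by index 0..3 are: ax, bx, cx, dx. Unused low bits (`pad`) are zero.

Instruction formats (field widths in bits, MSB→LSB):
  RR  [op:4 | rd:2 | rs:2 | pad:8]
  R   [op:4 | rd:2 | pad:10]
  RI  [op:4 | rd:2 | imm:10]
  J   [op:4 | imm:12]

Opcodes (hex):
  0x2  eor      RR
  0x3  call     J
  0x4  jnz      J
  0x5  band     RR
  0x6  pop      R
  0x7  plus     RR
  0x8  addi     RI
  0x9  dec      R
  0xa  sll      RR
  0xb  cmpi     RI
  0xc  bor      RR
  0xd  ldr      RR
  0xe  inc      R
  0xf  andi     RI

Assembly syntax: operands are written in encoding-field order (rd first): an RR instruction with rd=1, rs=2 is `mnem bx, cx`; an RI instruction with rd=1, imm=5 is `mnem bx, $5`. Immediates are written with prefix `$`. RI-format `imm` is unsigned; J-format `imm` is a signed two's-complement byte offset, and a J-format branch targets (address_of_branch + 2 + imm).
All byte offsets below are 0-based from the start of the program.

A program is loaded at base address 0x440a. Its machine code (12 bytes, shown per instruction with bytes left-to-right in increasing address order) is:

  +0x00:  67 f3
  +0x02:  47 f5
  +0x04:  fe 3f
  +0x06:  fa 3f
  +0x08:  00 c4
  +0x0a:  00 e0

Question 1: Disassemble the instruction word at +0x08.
bor bx, ax

+0x08: 00 c4 ⇒ word 0xc400 (little)
  opcode bits[15:12]=0xc: bor/RR
  rd: (w>>10)&0x3=0x1 → bx
  rs: (w>>8)&0x3=0x0 → ax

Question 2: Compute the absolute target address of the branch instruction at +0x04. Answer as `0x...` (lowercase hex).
@+04  little-endian(fe 3f) = 0x3ffe
  top 4b → 0x3 → call [J]
  imm@[11:0]=0xffe (s12→-2) ⇒ $-2
  target = base 0x440a + off 0x04 + 2 + imm -2 = 0x440e

0x440e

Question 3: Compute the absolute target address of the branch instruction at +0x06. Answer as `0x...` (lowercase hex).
0x440c

+0x06: fa 3f ⇒ word 0x3ffa (little)
  op=0x3ffa>>12=0x3 ⇒ call (J)
  imm: (w>>0)&0xfff=0xffa (s12→-6) → $-6
  target = base 0x440a + off 0x06 + 2 + imm -6 = 0x440c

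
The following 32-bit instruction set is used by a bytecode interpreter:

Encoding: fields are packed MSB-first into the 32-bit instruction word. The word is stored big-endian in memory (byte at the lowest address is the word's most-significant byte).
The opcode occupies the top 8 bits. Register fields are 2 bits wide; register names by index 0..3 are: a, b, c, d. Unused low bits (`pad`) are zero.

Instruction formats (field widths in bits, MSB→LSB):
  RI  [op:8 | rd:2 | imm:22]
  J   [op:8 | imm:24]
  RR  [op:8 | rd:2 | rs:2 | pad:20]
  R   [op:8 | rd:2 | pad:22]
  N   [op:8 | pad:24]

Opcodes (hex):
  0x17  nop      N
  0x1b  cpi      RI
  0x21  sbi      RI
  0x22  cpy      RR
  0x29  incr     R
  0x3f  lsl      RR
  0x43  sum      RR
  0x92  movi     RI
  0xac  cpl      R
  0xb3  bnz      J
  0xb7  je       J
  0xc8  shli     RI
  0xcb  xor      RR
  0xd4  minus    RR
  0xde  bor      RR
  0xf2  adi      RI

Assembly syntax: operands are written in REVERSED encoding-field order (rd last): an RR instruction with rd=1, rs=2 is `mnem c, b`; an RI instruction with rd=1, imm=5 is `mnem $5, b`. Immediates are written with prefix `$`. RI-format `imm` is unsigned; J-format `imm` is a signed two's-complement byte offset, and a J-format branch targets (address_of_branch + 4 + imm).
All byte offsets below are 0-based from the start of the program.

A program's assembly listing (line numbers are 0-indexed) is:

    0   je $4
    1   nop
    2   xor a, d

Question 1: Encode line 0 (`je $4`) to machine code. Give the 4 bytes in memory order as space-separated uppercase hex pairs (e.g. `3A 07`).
line 0 (je): pack op=0xb7:8|imm=4:24 = 0xb7000004; big→ b7 00 00 04

B7 00 00 04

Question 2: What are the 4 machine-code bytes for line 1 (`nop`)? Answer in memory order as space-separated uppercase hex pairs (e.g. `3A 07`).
L1: nop op=0x17:8|pad=0:24 ⇒ 0x17000000 ⇒ big 17 00 00 00

17 00 00 00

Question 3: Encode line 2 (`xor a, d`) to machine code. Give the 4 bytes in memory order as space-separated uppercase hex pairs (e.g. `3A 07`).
L2: xor op=0xcb:8|rd=3:2|rs=0:2|pad=0:20 ⇒ 0xcbc00000 ⇒ big cb c0 00 00

CB C0 00 00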